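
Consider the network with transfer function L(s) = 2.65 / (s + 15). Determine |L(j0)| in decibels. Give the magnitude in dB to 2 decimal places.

-15.06 dB

L(0) = 2.65 / 15 = 0.17667
20 log₁₀(0.17667) = -15.057 dB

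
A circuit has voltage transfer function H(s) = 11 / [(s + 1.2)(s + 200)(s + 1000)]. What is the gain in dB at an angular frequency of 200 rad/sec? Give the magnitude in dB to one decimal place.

|j200 + 1.2| = √(200² + 1.2²) = 200
|j200 + 200| = √(200² + 200²) = 282.8
|j200 + 1000| = √(200² + 1000²) = 1020
|H(j200)| = 11 / (200 × 282.8 × 1020) = 1.9067e-07
20 log₁₀(1.9067e-07) = -134.39 dB

-134.4 dB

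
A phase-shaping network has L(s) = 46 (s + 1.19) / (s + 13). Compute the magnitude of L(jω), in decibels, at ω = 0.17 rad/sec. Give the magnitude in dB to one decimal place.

|j0.17 + 1.19| = √(0.17² + 1.19²) = 1.202
|j0.17 + 13| = √(0.17² + 13²) = 13
|L(j0.17)| = 46 × 1.202 / 13 = 4.2532
20 log₁₀(4.2532) = 12.57 dB

12.6 dB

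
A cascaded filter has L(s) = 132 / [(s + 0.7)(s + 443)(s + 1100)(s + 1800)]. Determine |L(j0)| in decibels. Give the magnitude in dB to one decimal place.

-133.4 dB

L(0) = 132 / (0.7 × 443 × 1100 × 1800) = 2.1498e-07
20 log₁₀(2.1498e-07) = -133.35 dB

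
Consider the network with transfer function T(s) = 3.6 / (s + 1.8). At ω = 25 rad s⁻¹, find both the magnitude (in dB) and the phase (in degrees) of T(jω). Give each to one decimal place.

|j25 + 1.8| = √(25² + 1.8²) = 25.06
|T(j25)| = 3.6 / 25.06 = 0.14363
20 log₁₀(0.14363) = -16.86 dB
∠(j25 + 1.8) = arctan(25/1.8) = 85.88°
∠T(j25) = −85.88° = -85.88°

|T| = -16.9 dB, ∠T = -85.9 deg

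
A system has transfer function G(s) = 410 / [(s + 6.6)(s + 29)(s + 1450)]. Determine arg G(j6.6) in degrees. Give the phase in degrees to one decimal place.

∠(j6.6 + 6.6) = arctan(6.6/6.6) = 45.00°
∠(j6.6 + 29) = arctan(6.6/29) = 12.82°
∠(j6.6 + 1450) = arctan(6.6/1450) = 0.26°
∠G(j6.6) = − (45.00° + 12.82° + 0.26°) = -58.08°

-58.1°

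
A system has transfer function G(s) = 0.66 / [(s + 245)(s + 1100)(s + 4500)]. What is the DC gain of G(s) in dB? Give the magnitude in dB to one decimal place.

-185.3 dB

G(0) = 0.66 / (245 × 1100 × 4500) = 5.4422e-10
20 log₁₀(5.4422e-10) = -185.28 dB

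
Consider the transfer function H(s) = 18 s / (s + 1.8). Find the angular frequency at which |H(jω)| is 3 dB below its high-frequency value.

For a single-pole high-pass, the −3 dB point is at the pole: ω = 1.8 rad/s.

1.8 rad/s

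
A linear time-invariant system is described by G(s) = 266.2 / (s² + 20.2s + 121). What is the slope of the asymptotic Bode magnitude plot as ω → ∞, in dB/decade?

-40 dB/decade

With 0 zeros and 2 poles, the high-frequency asymptotic slope is 20 × (0 − 2) = -40 dB/decade.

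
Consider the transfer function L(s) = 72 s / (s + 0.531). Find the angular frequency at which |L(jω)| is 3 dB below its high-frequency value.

For a single-pole high-pass, the −3 dB point is at the pole: ω = 0.531 rad/s.

0.531 rad/s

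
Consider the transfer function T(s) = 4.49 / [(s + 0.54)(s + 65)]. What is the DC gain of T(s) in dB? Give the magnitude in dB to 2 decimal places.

T(0) = 4.49 / (0.54 × 65) = 0.12792
20 log₁₀(0.12792) = -17.861 dB

-17.86 dB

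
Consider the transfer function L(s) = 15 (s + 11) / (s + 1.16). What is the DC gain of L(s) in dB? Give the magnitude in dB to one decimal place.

L(0) = 15 × 11 / 1.16 = 142.24
20 log₁₀(142.24) = 43.06 dB

43.1 dB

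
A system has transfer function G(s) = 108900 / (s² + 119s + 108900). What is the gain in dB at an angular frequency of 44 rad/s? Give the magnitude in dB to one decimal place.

0.1 dB

|(j44)² + 119(j44) + 108900| = |1.0696e+05 + j5236| = 1.071e+05
|G(j44)| = 108900 / 1.071e+05 = 1.0169
20 log₁₀(1.0169) = 0.15 dB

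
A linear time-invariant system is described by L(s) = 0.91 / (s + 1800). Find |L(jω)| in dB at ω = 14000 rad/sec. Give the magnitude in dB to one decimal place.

-83.8 dB

|j14000 + 1800| = √(14000² + 1800²) = 1.412e+04
|L(j14000)| = 0.91 / 1.412e+04 = 6.4469e-05
20 log₁₀(6.4469e-05) = -83.81 dB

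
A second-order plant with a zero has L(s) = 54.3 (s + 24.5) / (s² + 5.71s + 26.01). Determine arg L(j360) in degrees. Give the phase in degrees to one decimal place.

∠(j360 + 24.5) = arctan(360/24.5) = 86.11°
∠[(j360)² + 5.71(j360) + 26.01] = ∠[-1.2957e+05 + j2055.6] = 179.09°
∠L(j360) = 86.11° − 179.09° = -92.98°

-93.0°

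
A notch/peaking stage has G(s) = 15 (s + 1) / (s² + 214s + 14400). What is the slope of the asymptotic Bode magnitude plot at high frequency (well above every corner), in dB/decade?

-20 dB/decade

With 1 zero and 2 poles, the high-frequency asymptotic slope is 20 × (1 − 2) = -20 dB/decade.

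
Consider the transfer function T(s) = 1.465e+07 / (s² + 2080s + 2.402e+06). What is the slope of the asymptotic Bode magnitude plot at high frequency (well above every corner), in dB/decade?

With 0 zeros and 2 poles, the high-frequency asymptotic slope is 20 × (0 − 2) = -40 dB/decade.

-40 dB/decade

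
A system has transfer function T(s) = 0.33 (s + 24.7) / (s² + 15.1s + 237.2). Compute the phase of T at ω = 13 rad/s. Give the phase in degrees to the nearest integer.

-43°

∠(j13 + 24.7) = arctan(13/24.7) = 27.76°
∠[(j13)² + 15.1(j13) + 237.2] = ∠[68.2 + j196.3] = 70.84°
∠T(j13) = 27.76° − 70.84° = -43.08°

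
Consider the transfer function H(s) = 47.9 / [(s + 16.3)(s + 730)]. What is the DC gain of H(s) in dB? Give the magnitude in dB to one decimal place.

-47.9 dB

H(0) = 47.9 / (16.3 × 730) = 0.0040255
20 log₁₀(0.0040255) = -47.90 dB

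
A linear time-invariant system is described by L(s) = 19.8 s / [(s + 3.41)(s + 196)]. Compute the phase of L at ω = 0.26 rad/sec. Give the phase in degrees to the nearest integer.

86°

∠(j0.26) = 90.00°
∠(j0.26 + 3.41) = arctan(0.26/3.41) = 4.36°
∠(j0.26 + 196) = arctan(0.26/196) = 0.08°
∠L(j0.26) = 90.00° − (4.36° + 0.08°) = 85.56°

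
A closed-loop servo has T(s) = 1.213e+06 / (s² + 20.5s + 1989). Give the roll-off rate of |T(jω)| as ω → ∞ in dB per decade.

-40 dB/decade

With 0 zeros and 2 poles, the high-frequency asymptotic slope is 20 × (0 − 2) = -40 dB/decade.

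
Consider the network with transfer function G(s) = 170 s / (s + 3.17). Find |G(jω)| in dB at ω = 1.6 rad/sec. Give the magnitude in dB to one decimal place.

37.7 dB

|j1.6| = 1.6
|j1.6 + 3.17| = √(1.6² + 3.17²) = 3.551
|G(j1.6)| = 170 × 1.6 / 3.551 = 76.6
20 log₁₀(76.6) = 37.68 dB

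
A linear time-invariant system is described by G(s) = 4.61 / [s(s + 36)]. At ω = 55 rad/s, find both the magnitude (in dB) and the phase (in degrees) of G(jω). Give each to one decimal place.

|j55 + 36| = √(55² + 36²) = 65.73
|j55| = 55
|G(j55)| = 4.61 / (65.73 × 55) = 0.0012751
20 log₁₀(0.0012751) = -57.89 dB
∠(j55 + 36) = arctan(55/36) = 56.79°
∠(j55) = 90.00°
∠G(j55) = − (56.79° + 90.00°) = -146.79°

|G| = -57.9 dB, ∠G = -146.8°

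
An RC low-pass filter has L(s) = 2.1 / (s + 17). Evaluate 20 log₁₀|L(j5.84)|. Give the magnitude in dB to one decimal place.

-18.6 dB

|j5.84 + 17| = √(5.84² + 17²) = 17.98
|L(j5.84)| = 2.1 / 17.98 = 0.11683
20 log₁₀(0.11683) = -18.65 dB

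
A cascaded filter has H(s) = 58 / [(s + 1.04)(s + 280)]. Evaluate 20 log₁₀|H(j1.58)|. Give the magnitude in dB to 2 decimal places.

|j1.58 + 1.04| = √(1.58² + 1.04²) = 1.892
|j1.58 + 280| = √(1.58² + 280²) = 280
|H(j1.58)| = 58 / (1.892 × 280) = 0.10951
20 log₁₀(0.10951) = -19.211 dB

-19.21 dB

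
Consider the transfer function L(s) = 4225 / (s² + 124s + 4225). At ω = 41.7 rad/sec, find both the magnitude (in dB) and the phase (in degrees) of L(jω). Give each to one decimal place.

|L| = -2.7 dB, ∠L = -64.3°

|(j41.7)² + 124(j41.7) + 4225| = |2486.1 + j5170.8| = 5737
|L(j41.7)| = 4225 / 5737 = 0.73639
20 log₁₀(0.73639) = -2.66 dB
∠[(j41.7)² + 124(j41.7) + 4225] = ∠[2486.1 + j5170.8] = 64.32°
∠L(j41.7) = −64.32° = -64.32°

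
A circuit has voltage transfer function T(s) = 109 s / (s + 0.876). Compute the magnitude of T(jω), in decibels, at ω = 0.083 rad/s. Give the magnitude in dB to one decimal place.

|j0.083| = 0.083
|j0.083 + 0.876| = √(0.083² + 0.876²) = 0.8799
|T(j0.083)| = 109 × 0.083 / 0.8799 = 10.282
20 log₁₀(10.282) = 20.24 dB

20.2 dB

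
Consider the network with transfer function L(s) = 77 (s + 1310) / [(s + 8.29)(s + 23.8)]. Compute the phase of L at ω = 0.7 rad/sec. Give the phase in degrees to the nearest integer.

-6°

∠(j0.7 + 1310) = arctan(0.7/1310) = 0.03°
∠(j0.7 + 8.29) = arctan(0.7/8.29) = 4.83°
∠(j0.7 + 23.8) = arctan(0.7/23.8) = 1.68°
∠L(j0.7) = 0.03° − (4.83° + 1.68°) = -6.48°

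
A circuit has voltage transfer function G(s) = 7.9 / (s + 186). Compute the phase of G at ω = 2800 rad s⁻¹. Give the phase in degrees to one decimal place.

∠(j2800 + 186) = arctan(2800/186) = 86.20°
∠G(j2800) = −86.20° = -86.20°

-86.2°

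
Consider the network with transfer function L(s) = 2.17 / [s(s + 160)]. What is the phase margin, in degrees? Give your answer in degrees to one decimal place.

Gain crossover: |L(jω)| = 1 at ω ≈ 0.0136 rad/s.
∠L(j0.0136) = −90° − arctan(0.0136/160) ≈ -90.00°
PM = 180° + (-90.00°) = 90.00°

90.0°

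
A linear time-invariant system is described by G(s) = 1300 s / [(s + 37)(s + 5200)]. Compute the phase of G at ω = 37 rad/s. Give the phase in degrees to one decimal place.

∠(j37) = 90.00°
∠(j37 + 37) = arctan(37/37) = 45.00°
∠(j37 + 5200) = arctan(37/5200) = 0.41°
∠G(j37) = 90.00° − (45.00° + 0.41°) = 44.59°

44.6°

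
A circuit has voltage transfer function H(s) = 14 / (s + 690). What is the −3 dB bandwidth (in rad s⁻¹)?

690 rad s⁻¹

For a single-pole low-pass, the −3 dB point is at the pole: ω = 690 rad s⁻¹.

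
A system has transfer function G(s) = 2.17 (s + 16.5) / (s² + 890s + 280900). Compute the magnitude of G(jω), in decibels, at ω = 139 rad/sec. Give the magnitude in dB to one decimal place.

|j139 + 16.5| = √(139² + 16.5²) = 140
|(j139)² + 890(j139) + 280900| = |2.6158e+05 + j1.2371e+05| = 2.894e+05
|G(j139)| = 2.17 × 140 / 2.894e+05 = 0.0010497
20 log₁₀(0.0010497) = -59.58 dB

-59.6 dB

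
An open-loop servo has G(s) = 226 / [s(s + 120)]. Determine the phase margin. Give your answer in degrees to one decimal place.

Gain crossover: |G(jω)| = 1 at ω ≈ 1.88 rad/s.
∠G(j1.88) = −90° − arctan(1.88/120) ≈ -90.90°
PM = 180° + (-90.90°) = 89.10°

89.1°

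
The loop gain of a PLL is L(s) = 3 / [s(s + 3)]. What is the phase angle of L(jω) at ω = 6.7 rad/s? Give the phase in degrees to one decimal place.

∠(j6.7 + 3) = arctan(6.7/3) = 65.88°
∠(j6.7) = 90.00°
∠L(j6.7) = − (65.88° + 90.00°) = -155.88°

-155.9°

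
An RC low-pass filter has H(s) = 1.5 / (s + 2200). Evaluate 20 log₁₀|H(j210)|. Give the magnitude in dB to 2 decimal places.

-63.37 dB

|j210 + 2200| = √(210² + 2200²) = 2210
|H(j210)| = 1.5 / 2210 = 0.00067873
20 log₁₀(0.00067873) = -63.366 dB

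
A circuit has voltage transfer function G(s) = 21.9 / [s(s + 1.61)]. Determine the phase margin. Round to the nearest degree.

Gain crossover: |G(jω)| = 1 at ω ≈ 4.54 rad/s.
∠G(j4.54) = −90° − arctan(4.54/1.61) ≈ -160.49°
PM = 180° + (-160.49°) = 19.51°

20°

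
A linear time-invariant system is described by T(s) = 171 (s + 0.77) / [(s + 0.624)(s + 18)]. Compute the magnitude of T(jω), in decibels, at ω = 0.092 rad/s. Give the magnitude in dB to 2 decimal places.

21.35 dB

|j0.092 + 0.77| = √(0.092² + 0.77²) = 0.7755
|j0.092 + 0.624| = √(0.092² + 0.624²) = 0.6307
|j0.092 + 18| = √(0.092² + 18²) = 18
|T(j0.092)| = 171 × 0.7755 / (0.6307 × 18) = 11.68
20 log₁₀(11.68) = 21.349 dB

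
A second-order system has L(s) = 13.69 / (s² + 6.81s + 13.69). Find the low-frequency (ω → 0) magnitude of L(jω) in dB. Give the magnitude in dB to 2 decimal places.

0.00 dB

L(0) = 13.69 / 13.69 = 1
20 log₁₀(1) = 0.000 dB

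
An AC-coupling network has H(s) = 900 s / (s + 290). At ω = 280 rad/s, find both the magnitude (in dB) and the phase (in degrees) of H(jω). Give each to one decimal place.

|H| = 55.9 dB, ∠H = 46.0°

|j280| = 280
|j280 + 290| = √(280² + 290²) = 403.1
|H(j280)| = 900 × 280 / 403.1 = 625.14
20 log₁₀(625.14) = 55.92 dB
∠(j280) = 90.00°
∠(j280 + 290) = arctan(280/290) = 43.99°
∠H(j280) = 90.00° − 43.99° = 46.01°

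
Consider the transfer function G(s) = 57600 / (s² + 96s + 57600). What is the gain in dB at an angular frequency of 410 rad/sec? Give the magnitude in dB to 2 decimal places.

|(j410)² + 96(j410) + 57600| = |-1.105e+05 + j39360| = 1.173e+05
|G(j410)| = 57600 / 1.173e+05 = 0.49105
20 log₁₀(0.49105) = -6.178 dB

-6.18 dB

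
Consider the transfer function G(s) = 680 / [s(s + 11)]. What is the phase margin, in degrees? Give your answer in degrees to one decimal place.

23.8°

Gain crossover: |G(jω)| = 1 at ω ≈ 24.9 rad/sec.
∠G(j24.9) = −90° − arctan(24.9/11) ≈ -156.20°
PM = 180° + (-156.20°) = 23.80°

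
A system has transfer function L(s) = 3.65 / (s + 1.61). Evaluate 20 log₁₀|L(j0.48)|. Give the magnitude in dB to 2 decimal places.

6.74 dB

|j0.48 + 1.61| = √(0.48² + 1.61²) = 1.68
|L(j0.48)| = 3.65 / 1.68 = 2.1726
20 log₁₀(2.1726) = 6.740 dB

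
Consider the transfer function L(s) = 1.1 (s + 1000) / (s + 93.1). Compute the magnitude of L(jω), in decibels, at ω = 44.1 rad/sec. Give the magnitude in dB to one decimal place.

20.6 dB

|j44.1 + 1000| = √(44.1² + 1000²) = 1001
|j44.1 + 93.1| = √(44.1² + 93.1²) = 103
|L(j44.1)| = 1.1 × 1001 / 103 = 10.688
20 log₁₀(10.688) = 20.58 dB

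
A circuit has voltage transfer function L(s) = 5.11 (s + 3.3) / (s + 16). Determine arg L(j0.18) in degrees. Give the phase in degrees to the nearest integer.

2°

∠(j0.18 + 3.3) = arctan(0.18/3.3) = 3.12°
∠(j0.18 + 16) = arctan(0.18/16) = 0.64°
∠L(j0.18) = 3.12° − 0.64° = 2.48°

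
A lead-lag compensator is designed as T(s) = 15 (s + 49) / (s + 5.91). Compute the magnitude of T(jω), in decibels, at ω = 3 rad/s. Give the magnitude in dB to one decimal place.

|j3 + 49| = √(3² + 49²) = 49.09
|j3 + 5.91| = √(3² + 5.91²) = 6.628
|T(j3)| = 15 × 49.09 / 6.628 = 111.1
20 log₁₀(111.1) = 40.91 dB

40.9 dB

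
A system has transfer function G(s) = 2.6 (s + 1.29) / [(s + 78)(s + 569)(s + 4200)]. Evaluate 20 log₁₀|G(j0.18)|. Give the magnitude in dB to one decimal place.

|j0.18 + 1.29| = √(0.18² + 1.29²) = 1.302
|j0.18 + 78| = √(0.18² + 78²) = 78
|j0.18 + 569| = √(0.18² + 569²) = 569
|j0.18 + 4200| = √(0.18² + 4200²) = 4200
|G(j0.18)| = 2.6 × 1.302 / (78 × 569 × 4200) = 1.8167e-08
20 log₁₀(1.8167e-08) = -154.81 dB

-154.8 dB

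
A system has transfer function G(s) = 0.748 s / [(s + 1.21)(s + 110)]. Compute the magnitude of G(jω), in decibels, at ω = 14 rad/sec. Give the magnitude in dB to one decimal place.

|j14| = 14
|j14 + 1.21| = √(14² + 1.21²) = 14.05
|j14 + 110| = √(14² + 110²) = 110.9
|G(j14)| = 0.748 × 14 / (14.05 × 110.9) = 0.0067205
20 log₁₀(0.0067205) = -43.45 dB

-43.5 dB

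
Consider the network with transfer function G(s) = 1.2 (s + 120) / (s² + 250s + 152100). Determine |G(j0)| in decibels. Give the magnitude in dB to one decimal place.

G(0) = 1.2 × 120 / 152100 = 0.00094675
20 log₁₀(0.00094675) = -60.48 dB

-60.5 dB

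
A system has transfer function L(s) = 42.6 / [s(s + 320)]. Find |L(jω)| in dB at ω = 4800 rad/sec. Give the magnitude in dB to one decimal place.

-114.7 dB

|j4800 + 320| = √(4800² + 320²) = 4811
|j4800| = 4800
|L(j4800)| = 42.6 / (4811 × 4800) = 1.8449e-06
20 log₁₀(1.8449e-06) = -114.68 dB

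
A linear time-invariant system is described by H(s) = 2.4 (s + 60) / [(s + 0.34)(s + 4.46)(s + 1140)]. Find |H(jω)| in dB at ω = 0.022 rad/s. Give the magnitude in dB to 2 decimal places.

-21.61 dB

|j0.022 + 60| = √(0.022² + 60²) = 60
|j0.022 + 0.34| = √(0.022² + 0.34²) = 0.3407
|j0.022 + 4.46| = √(0.022² + 4.46²) = 4.46
|j0.022 + 1140| = √(0.022² + 1140²) = 1140
|H(j0.022)| = 2.4 × 60 / (0.3407 × 4.46 × 1140) = 0.083125
20 log₁₀(0.083125) = -21.605 dB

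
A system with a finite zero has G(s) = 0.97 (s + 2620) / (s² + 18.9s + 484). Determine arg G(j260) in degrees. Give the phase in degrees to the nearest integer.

∠(j260 + 2620) = arctan(260/2620) = 5.67°
∠[(j260)² + 18.9(j260) + 484] = ∠[-67116 + j4914] = 175.81°
∠G(j260) = 5.67° − 175.81° = -170.15°

-170 deg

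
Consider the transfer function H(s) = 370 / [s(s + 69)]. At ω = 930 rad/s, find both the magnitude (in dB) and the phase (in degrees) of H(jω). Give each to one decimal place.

|j930 + 69| = √(930² + 69²) = 932.6
|j930| = 930
|H(j930)| = 370 / (932.6 × 930) = 0.00042662
20 log₁₀(0.00042662) = -67.40 dB
∠(j930 + 69) = arctan(930/69) = 85.76°
∠(j930) = 90.00°
∠H(j930) = − (85.76° + 90.00°) = -175.76°

|H| = -67.4 dB, ∠H = -175.8°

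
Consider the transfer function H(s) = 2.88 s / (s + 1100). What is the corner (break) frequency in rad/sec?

1100 rad/sec

The single real pole at s = −1100 gives a corner at ω = 1100 rad/sec.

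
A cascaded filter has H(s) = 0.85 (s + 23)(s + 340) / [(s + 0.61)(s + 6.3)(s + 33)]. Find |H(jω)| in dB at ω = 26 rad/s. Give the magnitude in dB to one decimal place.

|j26 + 23| = √(26² + 23²) = 34.71
|j26 + 340| = √(26² + 340²) = 341
|j26 + 0.61| = √(26² + 0.61²) = 26.01
|j26 + 6.3| = √(26² + 6.3²) = 26.75
|j26 + 33| = √(26² + 33²) = 42.01
|H(j26)| = 0.85 × 34.71 × 341 / (26.01 × 26.75 × 42.01) = 0.34422
20 log₁₀(0.34422) = -9.26 dB

-9.3 dB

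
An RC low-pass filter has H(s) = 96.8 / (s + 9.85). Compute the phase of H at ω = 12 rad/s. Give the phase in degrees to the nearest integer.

-51°

∠(j12 + 9.85) = arctan(12/9.85) = 50.62°
∠H(j12) = −50.62° = -50.62°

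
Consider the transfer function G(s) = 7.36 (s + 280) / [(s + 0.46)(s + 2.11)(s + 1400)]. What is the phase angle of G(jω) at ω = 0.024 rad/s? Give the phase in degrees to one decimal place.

-3.6°

∠(j0.024 + 280) = arctan(0.024/280) = 0.00°
∠(j0.024 + 0.46) = arctan(0.024/0.46) = 2.99°
∠(j0.024 + 2.11) = arctan(0.024/2.11) = 0.65°
∠(j0.024 + 1400) = arctan(0.024/1400) = 0.00°
∠G(j0.024) = 0.00° − (2.99° + 0.65° + 0.00°) = -3.63°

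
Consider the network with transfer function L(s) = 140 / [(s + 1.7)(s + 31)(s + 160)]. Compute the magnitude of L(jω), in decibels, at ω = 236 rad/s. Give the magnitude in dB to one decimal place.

|j236 + 1.7| = √(236² + 1.7²) = 236
|j236 + 31| = √(236² + 31²) = 238
|j236 + 160| = √(236² + 160²) = 285.1
|L(j236)| = 140 / (236 × 238 × 285.1) = 8.7406e-06
20 log₁₀(8.7406e-06) = -101.17 dB

-101.2 dB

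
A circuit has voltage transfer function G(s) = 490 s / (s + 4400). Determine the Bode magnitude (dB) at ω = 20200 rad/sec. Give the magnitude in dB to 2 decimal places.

53.60 dB

|j20200| = 2.02e+04
|j20200 + 4400| = √(20200² + 4400²) = 2.067e+04
|G(j20200)| = 490 × 2.02e+04 / 2.067e+04 = 478.77
20 log₁₀(478.77) = 53.603 dB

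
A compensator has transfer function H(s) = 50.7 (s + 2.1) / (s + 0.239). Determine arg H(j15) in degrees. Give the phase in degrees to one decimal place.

-7.1°

∠(j15 + 2.1) = arctan(15/2.1) = 82.03°
∠(j15 + 0.239) = arctan(15/0.239) = 89.09°
∠H(j15) = 82.03° − 89.09° = -7.06°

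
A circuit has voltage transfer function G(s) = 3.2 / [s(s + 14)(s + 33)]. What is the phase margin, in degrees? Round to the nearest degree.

Gain crossover: |G(jω)| = 1 at ω ≈ 0.00693 rad s⁻¹.
∠G(j0.00693) = −90° − arctan(0.00693/14) − arctan(0.00693/33) ≈ -90.04°
PM = 180° + (-90.04°) = 89.96°

90°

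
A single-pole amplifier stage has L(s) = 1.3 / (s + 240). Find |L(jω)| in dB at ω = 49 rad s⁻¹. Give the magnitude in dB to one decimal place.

|j49 + 240| = √(49² + 240²) = 245
|L(j49)| = 1.3 / 245 = 0.0053072
20 log₁₀(0.0053072) = -45.50 dB

-45.5 dB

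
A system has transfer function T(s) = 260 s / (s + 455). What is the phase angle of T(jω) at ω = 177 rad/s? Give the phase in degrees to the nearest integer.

69°

∠(j177) = 90.00°
∠(j177 + 455) = arctan(177/455) = 21.26°
∠T(j177) = 90.00° − 21.26° = 68.74°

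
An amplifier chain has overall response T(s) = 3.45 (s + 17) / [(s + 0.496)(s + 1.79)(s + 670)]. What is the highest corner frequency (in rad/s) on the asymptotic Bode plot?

Break frequencies occur at each pole and zero magnitude: 0.496 rad/s, 1.79 rad/s, 17 rad/s, 670 rad/s.
The highest is 670 rad/s.

670 rad/s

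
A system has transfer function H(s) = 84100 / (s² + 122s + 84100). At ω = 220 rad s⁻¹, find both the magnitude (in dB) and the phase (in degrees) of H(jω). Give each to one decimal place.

|(j220)² + 122(j220) + 84100| = |35700 + j26840| = 4.466e+04
|H(j220)| = 84100 / 4.466e+04 = 1.8829
20 log₁₀(1.8829) = 5.50 dB
∠[(j220)² + 122(j220) + 84100] = ∠[35700 + j26840] = 36.94°
∠H(j220) = −36.94° = -36.94°

|H| = 5.5 dB, ∠H = -36.9°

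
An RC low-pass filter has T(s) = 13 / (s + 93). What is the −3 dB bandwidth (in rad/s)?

93 rad/s

For a single-pole low-pass, the −3 dB point is at the pole: ω = 93 rad/s.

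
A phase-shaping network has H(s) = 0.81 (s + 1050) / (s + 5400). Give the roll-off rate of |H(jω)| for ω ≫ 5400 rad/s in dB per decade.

0 dB/decade

With 1 zero and 1 pole, the high-frequency asymptotic slope is 20 × (1 − 1) = 0 dB/decade.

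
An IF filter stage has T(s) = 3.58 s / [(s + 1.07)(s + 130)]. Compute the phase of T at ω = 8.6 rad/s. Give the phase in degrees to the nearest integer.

3°

∠(j8.6) = 90.00°
∠(j8.6 + 1.07) = arctan(8.6/1.07) = 82.91°
∠(j8.6 + 130) = arctan(8.6/130) = 3.78°
∠T(j8.6) = 90.00° − (82.91° + 3.78°) = 3.31°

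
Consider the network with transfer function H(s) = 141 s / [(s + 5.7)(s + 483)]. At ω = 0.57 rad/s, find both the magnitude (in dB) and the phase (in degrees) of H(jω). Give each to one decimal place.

|H| = -30.7 dB, ∠H = 84.2°

|j0.57| = 0.57
|j0.57 + 5.7| = √(0.57² + 5.7²) = 5.728
|j0.57 + 483| = √(0.57² + 483²) = 483
|H(j0.57)| = 141 × 0.57 / (5.728 × 483) = 0.029048
20 log₁₀(0.029048) = -30.74 dB
∠(j0.57) = 90.00°
∠(j0.57 + 5.7) = arctan(0.57/5.7) = 5.71°
∠(j0.57 + 483) = arctan(0.57/483) = 0.07°
∠H(j0.57) = 90.00° − (5.71° + 0.07°) = 84.22°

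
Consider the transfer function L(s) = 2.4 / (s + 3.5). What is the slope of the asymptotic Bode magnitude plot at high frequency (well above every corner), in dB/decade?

With 0 zeros and 1 pole, the high-frequency asymptotic slope is 20 × (0 − 1) = -20 dB/decade.

-20 dB/decade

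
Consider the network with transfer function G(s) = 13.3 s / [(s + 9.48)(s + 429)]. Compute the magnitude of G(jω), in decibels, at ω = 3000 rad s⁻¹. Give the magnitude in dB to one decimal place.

|j3000| = 3000
|j3000 + 9.48| = √(3000² + 9.48²) = 3000
|j3000 + 429| = √(3000² + 429²) = 3031
|G(j3000)| = 13.3 × 3000 / (3000 × 3031) = 0.0043887
20 log₁₀(0.0043887) = -47.15 dB

-47.2 dB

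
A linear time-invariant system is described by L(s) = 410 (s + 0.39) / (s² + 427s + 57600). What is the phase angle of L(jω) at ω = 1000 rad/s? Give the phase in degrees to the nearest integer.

-66°

∠(j1000 + 0.39) = arctan(1000/0.39) = 89.98°
∠[(j1000)² + 427(j1000) + 57600] = ∠[-9.424e+05 + j4.27e+05] = 155.62°
∠L(j1000) = 89.98° − 155.62° = -65.65°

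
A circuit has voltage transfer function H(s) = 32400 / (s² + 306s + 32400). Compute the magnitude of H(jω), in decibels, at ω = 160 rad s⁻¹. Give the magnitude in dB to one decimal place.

|(j160)² + 306(j160) + 32400| = |6800 + j48960| = 4.943e+04
|H(j160)| = 32400 / 4.943e+04 = 0.65547
20 log₁₀(0.65547) = -3.67 dB

-3.7 dB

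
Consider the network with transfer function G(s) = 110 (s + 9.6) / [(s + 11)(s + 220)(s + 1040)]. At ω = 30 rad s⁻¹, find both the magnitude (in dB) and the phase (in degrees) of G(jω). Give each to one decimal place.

|G| = -66.6 dB, ∠G = -7.0°

|j30 + 9.6| = √(30² + 9.6²) = 31.5
|j30 + 11| = √(30² + 11²) = 31.95
|j30 + 220| = √(30² + 220²) = 222
|j30 + 1040| = √(30² + 1040²) = 1040
|G(j30)| = 110 × 31.5 / (31.95 × 222 × 1040) = 0.00046939
20 log₁₀(0.00046939) = -66.57 dB
∠(j30 + 9.6) = arctan(30/9.6) = 72.26°
∠(j30 + 11) = arctan(30/11) = 69.86°
∠(j30 + 220) = arctan(30/220) = 7.77°
∠(j30 + 1040) = arctan(30/1040) = 1.65°
∠G(j30) = 72.26° − (69.86° + 7.77° + 1.65°) = -7.03°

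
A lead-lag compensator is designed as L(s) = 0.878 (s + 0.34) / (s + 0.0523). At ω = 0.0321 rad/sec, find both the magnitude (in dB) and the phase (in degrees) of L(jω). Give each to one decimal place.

|L| = 13.8 dB, ∠L = -26.1 deg

|j0.0321 + 0.34| = √(0.0321² + 0.34²) = 0.3415
|j0.0321 + 0.0523| = √(0.0321² + 0.0523²) = 0.06137
|L(j0.0321)| = 0.878 × 0.3415 / 0.06137 = 4.8863
20 log₁₀(4.8863) = 13.78 dB
∠(j0.0321 + 0.34) = arctan(0.0321/0.34) = 5.39°
∠(j0.0321 + 0.0523) = arctan(0.0321/0.0523) = 31.54°
∠L(j0.0321) = 5.39° − 31.54° = -26.15°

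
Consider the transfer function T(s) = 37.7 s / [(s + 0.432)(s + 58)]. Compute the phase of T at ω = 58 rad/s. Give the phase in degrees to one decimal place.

-44.6°

∠(j58) = 90.00°
∠(j58 + 0.432) = arctan(58/0.432) = 89.57°
∠(j58 + 58) = arctan(58/58) = 45.00°
∠T(j58) = 90.00° − (89.57° + 45.00°) = -44.57°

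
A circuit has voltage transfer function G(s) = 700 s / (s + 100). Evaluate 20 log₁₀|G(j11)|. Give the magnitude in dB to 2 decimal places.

37.68 dB

|j11| = 11
|j11 + 100| = √(11² + 100²) = 100.6
|G(j11)| = 700 × 11 / 100.6 = 76.538
20 log₁₀(76.538) = 37.678 dB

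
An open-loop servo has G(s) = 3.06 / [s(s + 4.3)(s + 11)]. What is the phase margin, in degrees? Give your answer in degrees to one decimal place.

88.8°

Gain crossover: |G(jω)| = 1 at ω ≈ 0.0647 rad/sec.
∠G(j0.0647) = −90° − arctan(0.0647/4.3) − arctan(0.0647/11) ≈ -91.20°
PM = 180° + (-91.20°) = 88.80°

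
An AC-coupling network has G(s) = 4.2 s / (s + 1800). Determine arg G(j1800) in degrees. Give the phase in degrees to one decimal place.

∠(j1800) = 90.00°
∠(j1800 + 1800) = arctan(1800/1800) = 45.00°
∠G(j1800) = 90.00° − 45.00° = 45.00°

45.0°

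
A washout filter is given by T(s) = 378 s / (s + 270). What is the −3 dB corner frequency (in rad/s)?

270 rad/s

For a single-pole high-pass, the −3 dB point is at the pole: ω = 270 rad/s.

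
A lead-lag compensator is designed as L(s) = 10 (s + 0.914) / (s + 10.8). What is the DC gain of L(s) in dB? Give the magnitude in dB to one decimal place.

L(0) = 10 × 0.914 / 10.8 = 0.8463
20 log₁₀(0.8463) = -1.45 dB

-1.4 dB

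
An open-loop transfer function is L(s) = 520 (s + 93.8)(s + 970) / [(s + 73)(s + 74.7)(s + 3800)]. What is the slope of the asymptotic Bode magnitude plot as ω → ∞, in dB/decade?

With 2 zeros and 3 poles, the high-frequency asymptotic slope is 20 × (2 − 3) = -20 dB/decade.

-20 dB/decade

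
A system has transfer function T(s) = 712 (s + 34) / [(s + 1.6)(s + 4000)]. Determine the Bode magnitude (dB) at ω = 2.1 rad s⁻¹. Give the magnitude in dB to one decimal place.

|j2.1 + 34| = √(2.1² + 34²) = 34.06
|j2.1 + 1.6| = √(2.1² + 1.6²) = 2.64
|j2.1 + 4000| = √(2.1² + 4000²) = 4000
|T(j2.1)| = 712 × 34.06 / (2.64 × 4000) = 2.2967
20 log₁₀(2.2967) = 7.22 dB

7.2 dB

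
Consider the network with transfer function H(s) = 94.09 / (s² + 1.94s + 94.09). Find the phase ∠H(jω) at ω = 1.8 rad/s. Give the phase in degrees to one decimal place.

∠[(j1.8)² + 1.94(j1.8) + 94.09] = ∠[90.85 + j3.492] = 2.20°
∠H(j1.8) = −2.20° = -2.20°

-2.2°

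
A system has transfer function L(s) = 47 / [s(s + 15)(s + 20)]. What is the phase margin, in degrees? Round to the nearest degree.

Gain crossover: |L(jω)| = 1 at ω ≈ 0.157 rad s⁻¹.
∠L(j0.157) = −90° − arctan(0.157/15) − arctan(0.157/20) ≈ -91.05°
PM = 180° + (-91.05°) = 88.95°

89°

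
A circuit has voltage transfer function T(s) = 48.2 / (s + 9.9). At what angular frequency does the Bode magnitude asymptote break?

9.9 rad s⁻¹

The single real pole at s = −9.9 gives a corner at ω = 9.9 rad s⁻¹.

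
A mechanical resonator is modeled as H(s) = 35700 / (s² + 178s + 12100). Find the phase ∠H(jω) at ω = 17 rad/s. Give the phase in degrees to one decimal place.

∠[(j17)² + 178(j17) + 12100] = ∠[11811 + j3026] = 14.37°
∠H(j17) = −14.37° = -14.37°

-14.4 deg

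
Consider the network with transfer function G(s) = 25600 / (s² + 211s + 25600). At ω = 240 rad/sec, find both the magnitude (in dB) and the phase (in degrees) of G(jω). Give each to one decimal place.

|G| = -7.4 dB, ∠G = -122.3°

|(j240)² + 211(j240) + 25600| = |-32000 + j50640| = 5.99e+04
|G(j240)| = 25600 / 5.99e+04 = 0.42736
20 log₁₀(0.42736) = -7.38 dB
∠[(j240)² + 211(j240) + 25600] = ∠[-32000 + j50640] = 122.29°
∠G(j240) = −122.29° = -122.29°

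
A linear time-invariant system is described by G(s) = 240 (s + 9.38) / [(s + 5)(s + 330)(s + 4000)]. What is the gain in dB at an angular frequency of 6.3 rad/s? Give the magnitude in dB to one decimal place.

-71.9 dB

|j6.3 + 9.38| = √(6.3² + 9.38²) = 11.3
|j6.3 + 5| = √(6.3² + 5²) = 8.043
|j6.3 + 330| = √(6.3² + 330²) = 330.1
|j6.3 + 4000| = √(6.3² + 4000²) = 4000
|G(j6.3)| = 240 × 11.3 / (8.043 × 330.1 × 4000) = 0.00025538
20 log₁₀(0.00025538) = -71.86 dB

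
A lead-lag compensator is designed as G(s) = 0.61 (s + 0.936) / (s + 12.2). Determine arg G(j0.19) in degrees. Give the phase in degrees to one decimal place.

∠(j0.19 + 0.936) = arctan(0.19/0.936) = 11.47°
∠(j0.19 + 12.2) = arctan(0.19/12.2) = 0.89°
∠G(j0.19) = 11.47° − 0.89° = 10.58°

10.6°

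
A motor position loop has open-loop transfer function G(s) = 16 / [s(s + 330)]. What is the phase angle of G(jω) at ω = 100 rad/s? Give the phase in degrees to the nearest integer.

-107°

∠(j100 + 330) = arctan(100/330) = 16.86°
∠(j100) = 90.00°
∠G(j100) = − (16.86° + 90.00°) = -106.86°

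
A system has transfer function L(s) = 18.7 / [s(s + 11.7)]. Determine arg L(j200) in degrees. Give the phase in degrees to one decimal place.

-176.7°

∠(j200 + 11.7) = arctan(200/11.7) = 86.65°
∠(j200) = 90.00°
∠L(j200) = − (86.65° + 90.00°) = -176.65°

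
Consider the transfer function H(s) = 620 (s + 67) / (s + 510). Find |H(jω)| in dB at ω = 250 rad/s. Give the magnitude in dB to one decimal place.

49.0 dB

|j250 + 67| = √(250² + 67²) = 258.8
|j250 + 510| = √(250² + 510²) = 568
|H(j250)| = 620 × 258.8 / 568 = 282.53
20 log₁₀(282.53) = 49.02 dB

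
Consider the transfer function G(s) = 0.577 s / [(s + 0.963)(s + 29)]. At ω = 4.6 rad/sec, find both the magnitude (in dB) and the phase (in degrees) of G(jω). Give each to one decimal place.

|G| = -34.3 dB, ∠G = 2.8 deg

|j4.6| = 4.6
|j4.6 + 0.963| = √(4.6² + 0.963²) = 4.7
|j4.6 + 29| = √(4.6² + 29²) = 29.36
|G(j4.6)| = 0.577 × 4.6 / (4.7 × 29.36) = 0.019234
20 log₁₀(0.019234) = -34.32 dB
∠(j4.6) = 90.00°
∠(j4.6 + 0.963) = arctan(4.6/0.963) = 78.18°
∠(j4.6 + 29) = arctan(4.6/29) = 9.01°
∠G(j4.6) = 90.00° − (78.18° + 9.01°) = 2.81°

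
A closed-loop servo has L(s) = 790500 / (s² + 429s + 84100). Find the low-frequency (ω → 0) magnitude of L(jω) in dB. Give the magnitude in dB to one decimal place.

19.5 dB

L(0) = 790500 / 84100 = 9.3995
20 log₁₀(9.3995) = 19.46 dB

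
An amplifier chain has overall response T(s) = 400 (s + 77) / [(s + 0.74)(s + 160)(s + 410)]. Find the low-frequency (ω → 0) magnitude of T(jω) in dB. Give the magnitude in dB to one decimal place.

-4.0 dB

T(0) = 400 × 77 / (0.74 × 160 × 410) = 0.63448
20 log₁₀(0.63448) = -3.95 dB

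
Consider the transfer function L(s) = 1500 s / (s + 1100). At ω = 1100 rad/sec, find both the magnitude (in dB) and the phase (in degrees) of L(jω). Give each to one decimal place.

|j1100| = 1100
|j1100 + 1100| = √(1100² + 1100²) = 1556
|L(j1100)| = 1500 × 1100 / 1556 = 1060.7
20 log₁₀(1060.7) = 60.51 dB
∠(j1100) = 90.00°
∠(j1100 + 1100) = arctan(1100/1100) = 45.00°
∠L(j1100) = 90.00° − 45.00° = 45.00°

|L| = 60.5 dB, ∠L = 45.0 deg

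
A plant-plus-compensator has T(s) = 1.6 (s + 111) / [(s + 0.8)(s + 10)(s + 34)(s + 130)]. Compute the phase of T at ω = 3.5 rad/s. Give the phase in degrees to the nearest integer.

-102°

∠(j3.5 + 111) = arctan(3.5/111) = 1.81°
∠(j3.5 + 0.8) = arctan(3.5/0.8) = 77.12°
∠(j3.5 + 10) = arctan(3.5/10) = 19.29°
∠(j3.5 + 34) = arctan(3.5/34) = 5.88°
∠(j3.5 + 130) = arctan(3.5/130) = 1.54°
∠T(j3.5) = 1.81° − (77.12° + 19.29° + 5.88° + 1.54°) = -102.03°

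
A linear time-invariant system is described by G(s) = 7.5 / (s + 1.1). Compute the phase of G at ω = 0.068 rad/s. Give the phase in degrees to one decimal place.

∠(j0.068 + 1.1) = arctan(0.068/1.1) = 3.54°
∠G(j0.068) = −3.54° = -3.54°

-3.5°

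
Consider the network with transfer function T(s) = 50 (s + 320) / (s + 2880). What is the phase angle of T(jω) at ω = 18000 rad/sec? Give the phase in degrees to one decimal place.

8.1°

∠(j18000 + 320) = arctan(18000/320) = 88.98°
∠(j18000 + 2880) = arctan(18000/2880) = 80.91°
∠T(j18000) = 88.98° − 80.91° = 8.07°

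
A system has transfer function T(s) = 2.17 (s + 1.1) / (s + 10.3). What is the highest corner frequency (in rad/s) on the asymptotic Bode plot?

10.3 rad/s

Break frequencies occur at each pole and zero magnitude: 1.1 rad/s, 10.3 rad/s.
The highest is 10.3 rad/s.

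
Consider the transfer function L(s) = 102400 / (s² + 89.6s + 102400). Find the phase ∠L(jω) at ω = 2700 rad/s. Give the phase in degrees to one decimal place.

∠[(j2700)² + 89.6(j2700) + 102400] = ∠[-7.1876e+06 + j2.4192e+05] = 178.07°
∠L(j2700) = −178.07° = -178.07°

-178.1°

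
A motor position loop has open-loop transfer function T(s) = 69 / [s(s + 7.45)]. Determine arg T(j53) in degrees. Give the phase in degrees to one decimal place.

∠(j53 + 7.45) = arctan(53/7.45) = 82.00°
∠(j53) = 90.00°
∠T(j53) = − (82.00° + 90.00°) = -172.00°

-172.0 deg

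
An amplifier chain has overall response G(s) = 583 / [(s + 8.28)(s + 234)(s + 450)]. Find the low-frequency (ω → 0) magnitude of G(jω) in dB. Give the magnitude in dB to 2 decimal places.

-63.50 dB

G(0) = 583 / (8.28 × 234 × 450) = 0.00066867
20 log₁₀(0.00066867) = -63.496 dB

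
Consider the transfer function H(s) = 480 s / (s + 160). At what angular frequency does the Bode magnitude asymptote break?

160 rad/s

The single real pole at s = −160 gives a corner at ω = 160 rad/s.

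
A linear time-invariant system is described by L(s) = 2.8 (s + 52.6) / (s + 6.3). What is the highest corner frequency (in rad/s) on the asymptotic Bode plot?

52.6 rad/s

Break frequencies occur at each pole and zero magnitude: 6.3 rad/s, 52.6 rad/s.
The highest is 52.6 rad/s.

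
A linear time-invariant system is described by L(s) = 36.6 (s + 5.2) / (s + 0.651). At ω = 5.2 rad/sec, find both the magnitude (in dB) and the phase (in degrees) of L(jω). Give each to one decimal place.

|L| = 34.2 dB, ∠L = -37.9°

|j5.2 + 5.2| = √(5.2² + 5.2²) = 7.354
|j5.2 + 0.651| = √(5.2² + 0.651²) = 5.241
|L(j5.2)| = 36.6 × 7.354 / 5.241 = 51.359
20 log₁₀(51.359) = 34.21 dB
∠(j5.2 + 5.2) = arctan(5.2/5.2) = 45.00°
∠(j5.2 + 0.651) = arctan(5.2/0.651) = 82.86°
∠L(j5.2) = 45.00° − 82.86° = -37.86°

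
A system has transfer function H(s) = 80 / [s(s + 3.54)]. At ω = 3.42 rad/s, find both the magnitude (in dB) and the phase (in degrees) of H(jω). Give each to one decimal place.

|H| = 13.5 dB, ∠H = -134.0°

|j3.42 + 3.54| = √(3.42² + 3.54²) = 4.922
|j3.42| = 3.42
|H(j3.42)| = 80 / (4.922 × 3.42) = 4.7523
20 log₁₀(4.7523) = 13.54 dB
∠(j3.42 + 3.54) = arctan(3.42/3.54) = 44.01°
∠(j3.42) = 90.00°
∠H(j3.42) = − (44.01° + 90.00°) = -134.01°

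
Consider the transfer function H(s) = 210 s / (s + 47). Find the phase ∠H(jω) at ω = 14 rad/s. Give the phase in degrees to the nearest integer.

∠(j14) = 90.00°
∠(j14 + 47) = arctan(14/47) = 16.59°
∠H(j14) = 90.00° − 16.59° = 73.41°

73°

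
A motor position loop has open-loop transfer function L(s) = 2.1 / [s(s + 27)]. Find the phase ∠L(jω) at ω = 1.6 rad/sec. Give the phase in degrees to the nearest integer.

∠(j1.6 + 27) = arctan(1.6/27) = 3.39°
∠(j1.6) = 90.00°
∠L(j1.6) = − (3.39° + 90.00°) = -93.39°

-93°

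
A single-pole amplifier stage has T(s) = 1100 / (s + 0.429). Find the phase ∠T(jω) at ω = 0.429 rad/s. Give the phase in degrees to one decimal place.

-45.0 deg

∠(j0.429 + 0.429) = arctan(0.429/0.429) = 45.00°
∠T(j0.429) = −45.00° = -45.00°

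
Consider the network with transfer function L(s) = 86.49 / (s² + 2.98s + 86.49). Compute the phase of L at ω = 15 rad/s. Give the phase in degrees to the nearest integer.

-162 deg

∠[(j15)² + 2.98(j15) + 86.49] = ∠[-138.51 + j44.7] = 162.11°
∠L(j15) = −162.11° = -162.11°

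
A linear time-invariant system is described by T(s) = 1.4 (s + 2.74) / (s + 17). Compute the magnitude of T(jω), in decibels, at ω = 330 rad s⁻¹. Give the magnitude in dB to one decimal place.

|j330 + 2.74| = √(330² + 2.74²) = 330
|j330 + 17| = √(330² + 17²) = 330.4
|T(j330)| = 1.4 × 330 / 330.4 = 1.3982
20 log₁₀(1.3982) = 2.91 dB

2.9 dB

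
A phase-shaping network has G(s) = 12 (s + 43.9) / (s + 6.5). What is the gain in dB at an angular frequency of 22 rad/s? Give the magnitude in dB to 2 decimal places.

28.19 dB

|j22 + 43.9| = √(22² + 43.9²) = 49.1
|j22 + 6.5| = √(22² + 6.5²) = 22.94
|G(j22)| = 12 × 49.1 / 22.94 = 25.686
20 log₁₀(25.686) = 28.194 dB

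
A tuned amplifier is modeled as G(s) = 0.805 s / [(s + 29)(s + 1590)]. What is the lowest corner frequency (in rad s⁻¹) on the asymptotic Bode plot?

29 rad s⁻¹

Break frequencies occur at each pole and zero magnitude: 29 rad s⁻¹, 1590 rad s⁻¹.
The lowest is 29 rad s⁻¹.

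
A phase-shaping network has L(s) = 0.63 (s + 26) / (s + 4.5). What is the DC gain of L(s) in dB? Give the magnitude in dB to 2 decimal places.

L(0) = 0.63 × 26 / 4.5 = 3.64
20 log₁₀(3.64) = 11.222 dB

11.22 dB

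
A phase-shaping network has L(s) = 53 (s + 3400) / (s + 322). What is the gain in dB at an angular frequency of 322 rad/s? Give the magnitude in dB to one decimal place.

|j322 + 3400| = √(322² + 3400²) = 3415
|j322 + 322| = √(322² + 322²) = 455.4
|L(j322)| = 53 × 3415 / 455.4 = 397.49
20 log₁₀(397.49) = 51.99 dB

52.0 dB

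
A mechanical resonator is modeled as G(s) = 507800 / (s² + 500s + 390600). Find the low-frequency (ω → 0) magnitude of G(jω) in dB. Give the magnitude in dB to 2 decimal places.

G(0) = 507800 / 390600 = 1.3001
20 log₁₀(1.3001) = 2.279 dB

2.28 dB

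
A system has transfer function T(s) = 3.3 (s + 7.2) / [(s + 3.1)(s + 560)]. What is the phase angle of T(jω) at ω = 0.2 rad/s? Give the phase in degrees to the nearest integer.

-2 deg

∠(j0.2 + 7.2) = arctan(0.2/7.2) = 1.59°
∠(j0.2 + 3.1) = arctan(0.2/3.1) = 3.69°
∠(j0.2 + 560) = arctan(0.2/560) = 0.02°
∠T(j0.2) = 1.59° − (3.69° + 0.02°) = -2.12°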